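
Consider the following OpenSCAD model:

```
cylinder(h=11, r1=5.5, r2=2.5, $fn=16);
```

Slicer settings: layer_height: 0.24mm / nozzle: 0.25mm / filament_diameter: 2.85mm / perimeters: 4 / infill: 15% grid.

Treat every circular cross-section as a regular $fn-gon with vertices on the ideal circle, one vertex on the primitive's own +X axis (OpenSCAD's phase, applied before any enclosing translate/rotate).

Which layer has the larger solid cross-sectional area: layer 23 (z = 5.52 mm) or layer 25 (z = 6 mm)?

layer 23 (z = 5.52 mm)

Layer 23 (z = 5.52): the cone (r1=5.5→r2=2.5) has section circumradius 3.995 here — a regular 16-gon (area = (16/2)·3.995²·sin(360°/16) = 48.85 mm²). So its area = 48.85 mm². Layer 25 (z = 6): the cone (r1=5.5→r2=2.5) has section circumradius 3.864 here — a regular 16-gon (area = (16/2)·3.864²·sin(360°/16) = 45.70 mm²). So its area = 45.70 mm². Layer 23 is larger (48.85 vs 45.70 mm²).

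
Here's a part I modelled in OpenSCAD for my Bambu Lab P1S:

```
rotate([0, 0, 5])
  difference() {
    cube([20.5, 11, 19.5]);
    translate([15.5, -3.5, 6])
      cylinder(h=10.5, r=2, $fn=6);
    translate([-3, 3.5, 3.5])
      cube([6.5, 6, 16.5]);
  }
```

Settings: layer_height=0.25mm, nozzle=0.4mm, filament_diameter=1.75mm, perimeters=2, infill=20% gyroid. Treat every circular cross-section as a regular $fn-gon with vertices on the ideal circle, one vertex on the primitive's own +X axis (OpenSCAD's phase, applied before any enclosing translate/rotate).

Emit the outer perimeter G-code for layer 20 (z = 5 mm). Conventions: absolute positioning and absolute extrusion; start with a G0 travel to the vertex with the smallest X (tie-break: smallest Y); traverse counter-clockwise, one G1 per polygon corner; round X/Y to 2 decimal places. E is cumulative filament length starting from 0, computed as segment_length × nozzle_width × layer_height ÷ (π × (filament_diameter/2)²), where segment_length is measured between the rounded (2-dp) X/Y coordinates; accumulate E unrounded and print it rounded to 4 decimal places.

At z = 5 mm: the cube is present — its section is the full 20.5×11 rectangle; the cylinder at (15.5, -3.5) is not intersected at this z (z outside [6, 16.5]); the cube at (-3, 3.5) (footprint 6.5×6) is included at this height; After the difference (first − rest): starting from the 20.5×11 cube, the 6.5×6 cube at (-3, 3.5) partially overlaps it — only the 21.00 mm² overlap (of its 39.00 mm²) is removed, clipping the outline — 1 connected region; (rotated 5° about Z; rotation is an isometry so areas/perimeters/island counts are preserved). The outline is a single polygon with 8 vertices. Extrusion per mm of travel: 0.4 × 0.25 / (π × 0.875²) = 0.041575. Accumulating E over each segment gives final E = 2.9105.

G0 X-0.96 Y10.96 Z5.00
G1 X-0.83 Y9.46 E0.0626
G1 X2.66 Y9.77 E0.2083
G1 X3.18 Y3.79 E0.4578
G1 X-0.31 Y3.49 E0.6035
G1 X0.00 Y0.00 E0.7491
G1 X20.42 Y1.79 E1.6013
G1 X19.46 Y12.74 E2.0583
G1 X-0.96 Y10.96 E2.9105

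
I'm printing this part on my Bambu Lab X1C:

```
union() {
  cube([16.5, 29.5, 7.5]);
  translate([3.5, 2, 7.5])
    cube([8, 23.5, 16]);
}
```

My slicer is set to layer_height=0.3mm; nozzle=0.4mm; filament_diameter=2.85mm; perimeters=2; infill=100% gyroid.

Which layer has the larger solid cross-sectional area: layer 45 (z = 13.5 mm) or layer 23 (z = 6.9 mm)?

layer 23 (z = 6.9 mm)

Layer 45 (z = 13.5): the cube is not intersected at this z (z outside [0, 7.5]); the cube at (3.5, 2) (footprint 8×23.5) is included at this height (area 188.00 mm²); Taking the union: only the 8×23.5 cube at (3.5, 2) is present, so the union is just that shape — area = 188.00 mm². So its area = 188.00 mm². Layer 23 (z = 6.9): the cube is present — its section is the full 16.5×29.5 rectangle (area 486.75 mm²); the cube at (3.5, 2) does not reach this height (z outside [7.5, 23.5]); Merging all regions: only the 16.5×29.5 cube is present, so the union is just that shape — area = 486.75 mm². So its area = 486.75 mm². Layer 23 is larger (486.75 vs 188.00 mm²).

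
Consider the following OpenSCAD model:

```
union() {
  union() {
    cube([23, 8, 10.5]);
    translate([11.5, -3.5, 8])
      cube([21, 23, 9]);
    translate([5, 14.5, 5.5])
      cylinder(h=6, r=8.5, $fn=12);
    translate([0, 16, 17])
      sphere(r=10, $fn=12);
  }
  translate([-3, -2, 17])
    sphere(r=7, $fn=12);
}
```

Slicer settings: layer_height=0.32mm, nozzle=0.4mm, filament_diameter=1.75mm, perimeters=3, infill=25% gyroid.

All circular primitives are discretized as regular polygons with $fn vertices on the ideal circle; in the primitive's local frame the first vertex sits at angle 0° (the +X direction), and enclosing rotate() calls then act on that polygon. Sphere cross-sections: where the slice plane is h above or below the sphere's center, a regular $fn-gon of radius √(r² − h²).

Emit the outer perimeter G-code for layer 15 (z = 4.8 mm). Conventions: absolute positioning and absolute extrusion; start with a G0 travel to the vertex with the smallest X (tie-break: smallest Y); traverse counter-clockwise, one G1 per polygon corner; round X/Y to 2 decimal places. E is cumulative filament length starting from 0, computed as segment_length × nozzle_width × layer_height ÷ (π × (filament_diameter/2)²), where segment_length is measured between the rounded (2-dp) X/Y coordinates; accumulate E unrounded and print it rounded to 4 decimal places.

At z = 4.8 mm: the cube (footprint 23×8) is included at this height; the cube at (11.5, -3.5) is not intersected at this z (z outside [8, 17]); the cylinder at (5, 14.5) does not reach this height (z outside [5.5, 11.5]); the sphere at (0, 16) is absent (|z−center|=12.200 > r=10); Taking the union: only the 23×8 cube is present, so the union is just that shape — 1 connected region; the sphere at (-3, -2) is absent (|z−center|=12.200 > r=7); Combining (union): only that combined region is present, so the union is just that shape — 1 connected region. The outline is a single polygon with 4 vertices. Extrusion per mm of travel: 0.4 × 0.32 / (π × 0.875²) = 0.053216. Accumulating E over each segment gives final E = 3.2994.

G0 X0.00 Y0.00 Z4.80
G1 X23.00 Y0.00 E1.2240
G1 X23.00 Y8.00 E1.6497
G1 X0.00 Y8.00 E2.8737
G1 X0.00 Y0.00 E3.2994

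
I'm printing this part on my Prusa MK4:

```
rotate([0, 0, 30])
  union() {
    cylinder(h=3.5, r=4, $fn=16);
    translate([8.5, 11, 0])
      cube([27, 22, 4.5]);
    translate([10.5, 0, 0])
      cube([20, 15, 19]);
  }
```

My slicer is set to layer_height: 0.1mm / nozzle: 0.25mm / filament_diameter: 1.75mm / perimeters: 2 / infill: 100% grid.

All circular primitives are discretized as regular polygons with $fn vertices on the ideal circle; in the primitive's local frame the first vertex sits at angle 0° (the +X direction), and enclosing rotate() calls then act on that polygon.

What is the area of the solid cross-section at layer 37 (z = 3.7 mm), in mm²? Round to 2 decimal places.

At z = 3.7 mm: the cylinder does not reach this height (z outside [0, 3.5]); the cube at (8.5, 11) is present — its section is the full 27×22 rectangle (area 594.00 mm²); the cube at (10.5, 0) is present — its section is the full 20×15 rectangle (area 300.00 mm²); Combining (union): the regions partially overlap — summed areas 894.00 mm² minus the doubly-counted overlap 80.00 mm² gives 814.00 mm² — area = 814.00 mm²; (rotated 30° about Z; rotation is an isometry so areas/perimeters/island counts are preserved). Overall, the cross-section is a single solid region. Net area = 814.00 mm².

814.00 mm²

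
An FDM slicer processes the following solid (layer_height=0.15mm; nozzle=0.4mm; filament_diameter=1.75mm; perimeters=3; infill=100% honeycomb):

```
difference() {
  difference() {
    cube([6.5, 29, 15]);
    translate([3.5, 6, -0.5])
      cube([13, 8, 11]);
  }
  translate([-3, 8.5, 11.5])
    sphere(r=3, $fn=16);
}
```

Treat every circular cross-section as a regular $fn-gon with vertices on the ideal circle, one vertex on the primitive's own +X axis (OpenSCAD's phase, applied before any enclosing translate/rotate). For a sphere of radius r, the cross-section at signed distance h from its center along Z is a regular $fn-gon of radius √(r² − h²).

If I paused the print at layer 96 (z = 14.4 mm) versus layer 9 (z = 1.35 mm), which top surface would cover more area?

layer 96 (z = 14.4 mm)

Layer 96 (z = 14.4): the cube is present — its section is the full 6.5×29 rectangle (area 188.50 mm²); the cube at (3.5, 6) is absent (z outside [-0.5, 10.5]); After the difference (first − rest): none of the subtracted shapes is present at this height, so the 6.5×29 cube is unchanged — area = 188.50 mm²; the sphere at (-3, 8.5): section is a regular 16-gon, circumradius = √(r²−h²) = √(3²−2.9²) = 0.768 (area = (16/2)·0.768²·sin(360°/16) = 1.81 mm²); Taking the first minus the rest: starting from that combined region (188.50 mm²), the r=3 sphere at (-3, 8.5) misses the remaining region (no effect) — area = 188.50 mm². So its area = 188.50 mm². Layer 9 (z = 1.35): the cube (footprint 6.5×29) is included at this height (area 188.50 mm²); the cube at (3.5, 6) (footprint 13×8) is included at this height (area 104.00 mm²); Taking the first minus the rest: starting from the 6.5×29 cube (188.50 mm²), the 13×8 cube at (3.5, 6) partially overlaps it — only the 24.00 mm² overlap (of its 104.00 mm²) is removed, clipping the outline — area = 164.50 mm²; the sphere at (-3, 8.5) is absent (|z−center|=10.150 > r=3); After the difference (first − rest): none of the subtracted shapes is present at this height, so that combined region is unchanged — area = 164.50 mm². So its area = 164.50 mm². Layer 96 is larger (188.50 vs 164.50 mm²).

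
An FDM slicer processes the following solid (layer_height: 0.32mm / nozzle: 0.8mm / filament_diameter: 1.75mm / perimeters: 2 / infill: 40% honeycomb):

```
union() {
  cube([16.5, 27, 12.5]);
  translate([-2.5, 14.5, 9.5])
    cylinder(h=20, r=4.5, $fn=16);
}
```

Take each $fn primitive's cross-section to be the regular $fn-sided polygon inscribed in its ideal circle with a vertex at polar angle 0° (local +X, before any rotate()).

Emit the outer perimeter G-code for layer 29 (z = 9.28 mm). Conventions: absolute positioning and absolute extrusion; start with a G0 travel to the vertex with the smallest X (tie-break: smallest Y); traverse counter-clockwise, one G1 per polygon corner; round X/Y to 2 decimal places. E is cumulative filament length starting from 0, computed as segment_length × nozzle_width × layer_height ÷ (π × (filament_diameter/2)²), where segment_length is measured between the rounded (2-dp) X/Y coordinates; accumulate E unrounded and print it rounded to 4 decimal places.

G0 X0.00 Y0.00 Z9.28
G1 X16.50 Y0.00 E1.7561
G1 X16.50 Y27.00 E4.6298
G1 X0.00 Y27.00 E6.3859
G1 X0.00 Y0.00 E9.2596

At z = 9.28 mm: the cube is present — its section is the full 16.5×27 rectangle; the cylinder at (-2.5, 14.5) does not reach this height (z outside [9.5, 29.5]); Merging all regions: only the 16.5×27 cube is present, so the union is just that shape — 1 connected region. The outline is a single polygon with 4 vertices. Extrusion per mm of travel: 0.8 × 0.32 / (π × 0.875²) = 0.106432. Accumulating E over each segment gives final E = 9.2596.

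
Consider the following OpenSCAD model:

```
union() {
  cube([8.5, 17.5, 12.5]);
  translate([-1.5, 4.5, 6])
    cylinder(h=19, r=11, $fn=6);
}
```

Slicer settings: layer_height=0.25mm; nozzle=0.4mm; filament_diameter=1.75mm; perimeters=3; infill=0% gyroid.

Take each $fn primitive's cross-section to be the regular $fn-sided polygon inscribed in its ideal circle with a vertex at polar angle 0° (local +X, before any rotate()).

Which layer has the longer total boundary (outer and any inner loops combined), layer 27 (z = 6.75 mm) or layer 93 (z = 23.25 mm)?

layer 27 (z = 6.75 mm)

Layer 27 (z = 6.75): the 8.5×17.5 cube contributes its full rectangle (perimeter 52.00 mm); the r=11 cylinder at (-1.5, 4.5) contributes a regular 6-gon of circumradius 11 (perimeter = 2·6·11.000·sin(180°/6) = 66.00 mm); Merging all regions: the regions partially overlap (shared area 99.47 mm²), so the edge portions inside another operand are dropped and the merged outline is re-measured after clipping — boundary = 77.41 mm. So its perimeter = 77.41 mm. Layer 93 (z = 23.25): the cube does not reach this height (z outside [0, 12.5]); the r=11 cylinder at (-1.5, 4.5) gives a regular 6-gon of circumradius 11 (constant along its height) (perimeter = 2·6·11.000·sin(180°/6) = 66.00 mm); Taking the union: only the r=11 cylinder at (-1.5, 4.5) is present, so the union is just that shape — boundary = 66.00 mm. So its perimeter = 66.00 mm. Layer 27 is larger (77.41 vs 66.00 mm).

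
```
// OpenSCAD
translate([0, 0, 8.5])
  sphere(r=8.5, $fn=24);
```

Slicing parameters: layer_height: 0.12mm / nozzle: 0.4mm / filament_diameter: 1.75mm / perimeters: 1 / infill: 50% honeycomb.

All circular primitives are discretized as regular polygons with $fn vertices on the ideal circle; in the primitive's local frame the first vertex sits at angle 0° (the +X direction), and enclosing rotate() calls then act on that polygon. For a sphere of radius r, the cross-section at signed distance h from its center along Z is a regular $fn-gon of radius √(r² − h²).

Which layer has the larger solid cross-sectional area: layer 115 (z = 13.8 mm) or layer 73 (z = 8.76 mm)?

Layer 115 (z = 13.8): the sphere: section is a regular 24-gon, circumradius = √(r²−h²) = √(8.5²−5.3²) = 6.645 (area = (24/2)·6.645²·sin(360°/24) = 137.15 mm²). So its area = 137.15 mm². Layer 73 (z = 8.76): the r=8.5 sphere contributes a regular 24-gon of circumradius √(8.5²−0.26²) = 8.496 (area = (24/2)·8.496²·sin(360°/24) = 224.19 mm²). So its area = 224.19 mm². Layer 73 is larger (224.19 vs 137.15 mm²).

layer 73 (z = 8.76 mm)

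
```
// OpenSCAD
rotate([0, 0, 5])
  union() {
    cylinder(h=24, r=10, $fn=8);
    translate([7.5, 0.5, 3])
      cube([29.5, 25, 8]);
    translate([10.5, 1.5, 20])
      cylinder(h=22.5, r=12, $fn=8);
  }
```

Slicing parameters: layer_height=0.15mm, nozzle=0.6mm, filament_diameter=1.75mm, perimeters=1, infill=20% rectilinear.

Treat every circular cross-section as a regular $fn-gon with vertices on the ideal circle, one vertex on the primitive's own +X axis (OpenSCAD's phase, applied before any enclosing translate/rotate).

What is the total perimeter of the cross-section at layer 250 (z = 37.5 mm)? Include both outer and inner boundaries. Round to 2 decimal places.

At z = 37.5 mm: the cylinder is absent (z outside [0, 24]); the cube at (7.5, 0.5) is absent (z outside [3, 11]); the cylinder at (10.5, 1.5): section is a regular 8-gon, circumradius r=12 (perimeter = 2·8·12.000·sin(180°/8) = 73.48 mm); Taking the union: only the r=12 cylinder at (10.5, 1.5) is present, so the union is just that shape — boundary = 73.48 mm; (whole slice rotated 5° about Z — lengths, areas and connectivity unchanged). Overall, the cross-section is a single solid region. Total boundary length (outer) = 73.48 mm.

73.48 mm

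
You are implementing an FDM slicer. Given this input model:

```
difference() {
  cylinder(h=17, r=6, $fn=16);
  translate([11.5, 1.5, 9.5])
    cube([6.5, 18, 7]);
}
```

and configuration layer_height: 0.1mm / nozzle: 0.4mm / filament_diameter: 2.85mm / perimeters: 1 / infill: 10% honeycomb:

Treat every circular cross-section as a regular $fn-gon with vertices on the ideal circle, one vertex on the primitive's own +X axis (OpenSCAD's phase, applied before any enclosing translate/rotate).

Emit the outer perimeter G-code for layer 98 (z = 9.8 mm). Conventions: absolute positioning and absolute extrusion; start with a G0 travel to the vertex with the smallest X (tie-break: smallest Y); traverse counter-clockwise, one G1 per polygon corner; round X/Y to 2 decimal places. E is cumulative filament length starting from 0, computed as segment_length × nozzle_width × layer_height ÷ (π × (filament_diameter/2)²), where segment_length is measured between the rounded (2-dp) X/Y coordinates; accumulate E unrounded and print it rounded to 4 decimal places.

G0 X-6.00 Y0.00 Z9.80
G1 X-5.54 Y-2.30 E0.0147
G1 X-4.24 Y-4.24 E0.0293
G1 X-2.30 Y-5.54 E0.0440
G1 X0.00 Y-6.00 E0.0587
G1 X2.30 Y-5.54 E0.0734
G1 X4.24 Y-4.24 E0.0880
G1 X5.54 Y-2.30 E0.1027
G1 X6.00 Y0.00 E0.1174
G1 X5.54 Y2.30 E0.1321
G1 X4.24 Y4.24 E0.1467
G1 X2.30 Y5.54 E0.1614
G1 X0.00 Y6.00 E0.1761
G1 X-2.30 Y5.54 E0.1908
G1 X-4.24 Y4.24 E0.2054
G1 X-5.54 Y2.30 E0.2201
G1 X-6.00 Y0.00 E0.2348

At z = 9.8 mm: the r=6 cylinder gives a regular 16-gon of circumradius 6 (constant along its height); the cube at (11.5, 1.5) is present — its section is the full 6.5×18 rectangle; Taking the first minus the rest: starting from the r=6 cylinder, the 6.5×18 cube at (11.5, 1.5) misses the remaining region (no effect) — 1 connected region. The outline is a single polygon with 16 vertices. Extrusion per mm of travel: 0.4 × 0.1 / (π × 1.425²) = 0.006270. Accumulating E over each segment gives final E = 0.2348.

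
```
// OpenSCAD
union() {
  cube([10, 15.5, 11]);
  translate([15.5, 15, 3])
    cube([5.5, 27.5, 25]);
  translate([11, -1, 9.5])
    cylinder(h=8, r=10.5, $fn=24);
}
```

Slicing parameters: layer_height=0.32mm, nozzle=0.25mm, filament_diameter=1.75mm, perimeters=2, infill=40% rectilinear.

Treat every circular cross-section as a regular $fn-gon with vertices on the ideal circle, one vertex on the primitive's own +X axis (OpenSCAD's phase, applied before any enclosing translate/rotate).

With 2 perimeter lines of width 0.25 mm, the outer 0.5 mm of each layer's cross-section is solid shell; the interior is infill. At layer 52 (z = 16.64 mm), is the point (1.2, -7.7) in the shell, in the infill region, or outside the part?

At z = 16.64 mm: the cube is absent (z outside [0, 11]); the cube at (15.5, 15) is present — its section is the full 5.5×27.5 rectangle; the cylinder at (11, -1): section is a regular 24-gon, circumradius r=10.5; Taking the union: the 2 present regions are separate (no shared area or edge), so areas and boundary lengths simply add and each stays a separate island — 2 connected regions. Overall, the cross-section has 2 separate islands. The nearest boundary edge runs (3.58, -8.42)→(1.91, -6.25); distance from the point to it = 1.44 mm. The point is not inside any of the regions above, so it lies outside the cross-section (1.44 mm from the nearest boundary).

outside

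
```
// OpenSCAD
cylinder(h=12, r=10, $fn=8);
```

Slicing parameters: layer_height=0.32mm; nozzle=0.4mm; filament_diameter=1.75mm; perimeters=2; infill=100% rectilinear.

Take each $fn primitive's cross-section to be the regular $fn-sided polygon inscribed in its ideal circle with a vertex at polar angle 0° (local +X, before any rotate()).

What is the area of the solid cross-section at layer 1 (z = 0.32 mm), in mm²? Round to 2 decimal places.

282.84 mm²

At z = 0.32 mm: the r=10 cylinder contributes a regular 8-gon of circumradius 10 (area = (8/2)·10.000²·sin(360°/8) = 282.84 mm²). Overall, the cross-section is a single solid region. Net area = 282.84 mm².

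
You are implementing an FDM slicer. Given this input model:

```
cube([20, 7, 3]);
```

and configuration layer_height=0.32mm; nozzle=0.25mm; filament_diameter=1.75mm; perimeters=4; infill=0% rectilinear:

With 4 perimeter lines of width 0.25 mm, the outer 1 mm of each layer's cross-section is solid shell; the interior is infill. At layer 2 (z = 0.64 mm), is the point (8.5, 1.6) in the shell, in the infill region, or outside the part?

infill

At z = 0.64 mm: the cube (footprint 20×7) is included at this height. Overall, the cross-section is a single solid region. The nearest boundary edge runs (0.00, 0.00)→(20.00, 0.00); distance from the point to it = 1.60 mm. The point is inside the cross-section and 1.60 mm from the nearest boundary — more than the 1 mm shell width (4 × 0.25), so it's in the infill interior.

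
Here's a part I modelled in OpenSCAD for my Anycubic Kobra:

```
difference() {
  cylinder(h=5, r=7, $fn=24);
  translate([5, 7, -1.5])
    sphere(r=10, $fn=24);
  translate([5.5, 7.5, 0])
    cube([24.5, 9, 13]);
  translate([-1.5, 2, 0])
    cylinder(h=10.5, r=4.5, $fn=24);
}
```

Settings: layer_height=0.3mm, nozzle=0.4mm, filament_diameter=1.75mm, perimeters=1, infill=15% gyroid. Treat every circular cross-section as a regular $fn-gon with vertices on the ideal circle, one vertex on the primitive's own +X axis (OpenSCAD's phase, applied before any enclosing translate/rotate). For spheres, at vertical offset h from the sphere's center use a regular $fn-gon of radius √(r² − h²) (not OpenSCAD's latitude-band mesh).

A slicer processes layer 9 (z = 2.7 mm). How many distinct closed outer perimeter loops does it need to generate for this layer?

At z = 2.7 mm: the cylinder: section is a regular 24-gon, circumradius r=7; the sphere at (5, 7): section is a regular 24-gon, circumradius = √(r²−h²) = √(10²−4.2²) = 9.075; the cube at (5.5, 7.5) (footprint 24.5×9) is included at this height; the r=4.5 cylinder at (-1.5, 2) contributes a regular 24-gon of circumradius 4.5; Subtracting the remaining from the first: starting from the r=7 cylinder, the r=10 sphere at (5, 7) partially overlaps it — only the 68.90 mm² overlap (of its 255.80 mm²) is removed, clipping the outline; the 24.5×9 cube at (5.5, 7.5) misses the remaining region (no effect); the r=4.5 cylinder at (-1.5, 2) partially overlaps it — only the 27.49 mm² overlap (of its 62.89 mm²) is removed, clipping the outline — 1 connected region. The result has 1 disconnected region.

1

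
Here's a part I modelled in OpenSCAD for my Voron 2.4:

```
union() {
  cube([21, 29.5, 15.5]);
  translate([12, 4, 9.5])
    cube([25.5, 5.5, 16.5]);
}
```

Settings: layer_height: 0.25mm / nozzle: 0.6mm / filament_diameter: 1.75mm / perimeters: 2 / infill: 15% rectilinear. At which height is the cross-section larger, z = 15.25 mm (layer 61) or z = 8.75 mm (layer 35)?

layer 61 (z = 15.25 mm)

Layer 61 (z = 15.25): the cube (footprint 21×29.5) is included at this height (area 619.50 mm²); the cube at (12, 4) (footprint 25.5×5.5) is included at this height (area 140.25 mm²); Merging all regions: the regions partially overlap — summed areas 759.75 mm² minus the doubly-counted overlap 49.50 mm² gives 710.25 mm² — area = 710.25 mm². So its area = 710.25 mm². Layer 35 (z = 8.75): the cube is present — its section is the full 21×29.5 rectangle (area 619.50 mm²); the cube at (12, 4) is not intersected at this z (z outside [9.5, 26]); Merging all regions: only the 21×29.5 cube is present, so the union is just that shape — area = 619.50 mm². So its area = 619.50 mm². Layer 61 is larger (710.25 vs 619.50 mm²).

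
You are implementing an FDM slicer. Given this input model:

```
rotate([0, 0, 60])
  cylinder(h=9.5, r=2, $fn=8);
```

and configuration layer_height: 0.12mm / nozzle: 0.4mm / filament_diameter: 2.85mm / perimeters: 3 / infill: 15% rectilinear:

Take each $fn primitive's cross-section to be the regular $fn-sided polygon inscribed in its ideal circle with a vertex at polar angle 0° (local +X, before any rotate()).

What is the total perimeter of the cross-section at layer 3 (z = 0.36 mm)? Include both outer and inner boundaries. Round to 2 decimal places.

12.25 mm

At z = 0.36 mm: the r=2 cylinder gives a regular 8-gon of circumradius 2 (constant along its height) (perimeter = 2·8·2.000·sin(180°/8) = 12.25 mm); (rotated 60° about Z; rotation is an isometry so areas/perimeters/island counts are preserved). Overall, the cross-section is a single solid region. Total boundary length (outer) = 12.25 mm.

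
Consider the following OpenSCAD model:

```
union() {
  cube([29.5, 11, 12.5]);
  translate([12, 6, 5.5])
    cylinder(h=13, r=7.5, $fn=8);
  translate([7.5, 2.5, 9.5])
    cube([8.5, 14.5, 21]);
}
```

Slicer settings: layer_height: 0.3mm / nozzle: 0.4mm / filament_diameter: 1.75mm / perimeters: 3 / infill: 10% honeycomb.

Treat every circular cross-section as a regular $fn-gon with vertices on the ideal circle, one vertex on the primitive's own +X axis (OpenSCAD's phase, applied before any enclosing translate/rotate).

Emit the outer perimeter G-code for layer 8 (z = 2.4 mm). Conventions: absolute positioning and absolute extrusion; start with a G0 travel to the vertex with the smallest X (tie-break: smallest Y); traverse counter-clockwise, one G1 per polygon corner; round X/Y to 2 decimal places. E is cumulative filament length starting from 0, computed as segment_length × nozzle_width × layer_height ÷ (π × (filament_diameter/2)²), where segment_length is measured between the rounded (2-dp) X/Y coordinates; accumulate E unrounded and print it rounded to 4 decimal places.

G0 X0.00 Y0.00 Z2.40
G1 X29.50 Y0.00 E1.4718
G1 X29.50 Y11.00 E2.0206
G1 X0.00 Y11.00 E3.4923
G1 X0.00 Y0.00 E4.0411

At z = 2.4 mm: the cube is present — its section is the full 29.5×11 rectangle; the cylinder at (12, 6) is absent (z outside [5.5, 18.5]); the cube at (7.5, 2.5) is absent (z outside [9.5, 30.5]); Taking the union: only the 29.5×11 cube is present, so the union is just that shape — 1 connected region. The outline is a single polygon with 4 vertices. Extrusion per mm of travel: 0.4 × 0.3 / (π × 0.875²) = 0.049890. Accumulating E over each segment gives final E = 4.0411.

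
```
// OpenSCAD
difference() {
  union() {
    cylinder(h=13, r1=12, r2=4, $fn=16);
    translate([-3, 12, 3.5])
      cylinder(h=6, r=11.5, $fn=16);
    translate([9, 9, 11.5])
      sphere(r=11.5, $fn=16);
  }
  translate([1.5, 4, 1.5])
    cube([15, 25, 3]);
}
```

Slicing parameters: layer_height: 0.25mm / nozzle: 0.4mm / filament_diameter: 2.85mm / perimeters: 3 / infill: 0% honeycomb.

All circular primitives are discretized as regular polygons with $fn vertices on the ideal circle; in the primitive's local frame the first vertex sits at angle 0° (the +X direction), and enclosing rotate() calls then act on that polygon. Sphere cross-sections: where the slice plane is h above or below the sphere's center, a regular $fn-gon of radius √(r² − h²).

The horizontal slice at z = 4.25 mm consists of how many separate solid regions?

At z = 4.25 mm: the cone contributes a regular 16-gon of circumradius 9.385 (interpolated between r1=12 and r2=4 at t=0.327); the cylinder at (-3, 12): section is a regular 16-gon, circumradius r=11.5; the r=11.5 sphere at (9, 9) contributes a regular 16-gon of circumradius √(11.5²−7.25²) = 8.927; Merging all regions: the regions partially overlap (shared area 199.94 mm²), so overlapping operands fuse into one piece — 1 connected region; the cube at (1.5, 4) is present — its section is the full 15×25 rectangle; Taking the first minus the rest: starting from the result so far, the 15×25 cube at (1.5, 4) partially overlaps it — only the 212.27 mm² overlap (of its 375.00 mm²) is removed, clipping the outline — 2 connected regions. The result has 2 disconnected regions.

2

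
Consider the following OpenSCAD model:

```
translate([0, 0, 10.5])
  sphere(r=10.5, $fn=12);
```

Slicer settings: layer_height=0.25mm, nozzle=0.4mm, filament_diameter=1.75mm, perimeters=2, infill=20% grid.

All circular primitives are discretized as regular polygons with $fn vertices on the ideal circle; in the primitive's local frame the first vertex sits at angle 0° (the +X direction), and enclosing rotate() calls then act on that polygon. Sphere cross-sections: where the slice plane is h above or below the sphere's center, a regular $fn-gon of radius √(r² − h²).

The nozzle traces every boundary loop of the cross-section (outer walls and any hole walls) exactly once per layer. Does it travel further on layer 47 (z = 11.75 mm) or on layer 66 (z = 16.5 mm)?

layer 47 (z = 11.75 mm)

Layer 47 (z = 11.75): the r=10.5 sphere slices to a regular 12-gon of circumradius 10.425 (√(r²−h²) with h=1.25 from center) (perimeter = 2·12·10.425·sin(180°/12) = 64.76 mm). So its perimeter = 64.76 mm. Layer 66 (z = 16.5): the r=10.5 sphere slices to a regular 12-gon of circumradius 8.617 (√(r²−h²) with h=6 from center) (perimeter = 2·12·8.617·sin(180°/12) = 53.52 mm). So its perimeter = 53.52 mm. Layer 47 is larger (64.76 vs 53.52 mm).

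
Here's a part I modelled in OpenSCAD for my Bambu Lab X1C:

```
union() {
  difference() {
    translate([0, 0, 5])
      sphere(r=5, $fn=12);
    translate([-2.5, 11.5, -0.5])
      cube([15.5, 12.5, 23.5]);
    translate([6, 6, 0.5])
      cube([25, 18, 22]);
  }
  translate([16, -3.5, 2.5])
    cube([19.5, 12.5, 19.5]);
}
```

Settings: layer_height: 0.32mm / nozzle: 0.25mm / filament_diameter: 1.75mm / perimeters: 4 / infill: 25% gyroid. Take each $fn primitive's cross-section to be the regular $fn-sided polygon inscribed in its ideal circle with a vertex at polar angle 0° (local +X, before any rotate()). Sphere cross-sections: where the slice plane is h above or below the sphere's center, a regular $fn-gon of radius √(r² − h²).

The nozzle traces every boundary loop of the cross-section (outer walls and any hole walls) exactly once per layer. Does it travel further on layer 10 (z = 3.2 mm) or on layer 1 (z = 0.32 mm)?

Layer 10 (z = 3.2): the r=5 sphere contributes a regular 12-gon of circumradius √(5²−1.8²) = 4.665 (perimeter = 2·12·4.665·sin(180°/12) = 28.98 mm); the cube at (-2.5, 11.5) is present — its section is the full 15.5×12.5 rectangle (perimeter 56.00 mm); the cube at (6, 6) (footprint 25×18) is included at this height (perimeter 86.00 mm); Subtracting the remaining from the first: starting from the r=5 sphere, the 15.5×12.5 cube at (-2.5, 11.5) misses the remaining region (no effect); the 25×18 cube at (6, 6) misses the remaining region (no effect) — boundary = 28.98 mm; the cube at (16, -3.5) is present — its section is the full 19.5×12.5 rectangle (perimeter 64.00 mm); Merging all regions: the 2 present regions are separate (no shared area or edge), so areas and boundary lengths simply add and each stays a separate island — boundary = 92.98 mm. So its perimeter = 92.98 mm. Layer 1 (z = 0.32): the r=5 sphere contributes a regular 12-gon of circumradius √(5²−4.68²) = 1.760 (perimeter = 2·12·1.760·sin(180°/12) = 10.93 mm); the cube at (-2.5, 11.5) is present — its section is the full 15.5×12.5 rectangle (perimeter 56.00 mm); the cube at (6, 6) is not intersected at this z (z outside [0.5, 22.5]); After the difference (first − rest): starting from the r=5 sphere, the 15.5×12.5 cube at (-2.5, 11.5) misses the remaining region (no effect) — boundary = 10.93 mm; the cube at (16, -3.5) does not reach this height (z outside [2.5, 22]); Combining (union): only that combined region is present, so the union is just that shape — boundary = 10.93 mm. So its perimeter = 10.93 mm. Layer 10 is larger (92.98 vs 10.93 mm).

layer 10 (z = 3.2 mm)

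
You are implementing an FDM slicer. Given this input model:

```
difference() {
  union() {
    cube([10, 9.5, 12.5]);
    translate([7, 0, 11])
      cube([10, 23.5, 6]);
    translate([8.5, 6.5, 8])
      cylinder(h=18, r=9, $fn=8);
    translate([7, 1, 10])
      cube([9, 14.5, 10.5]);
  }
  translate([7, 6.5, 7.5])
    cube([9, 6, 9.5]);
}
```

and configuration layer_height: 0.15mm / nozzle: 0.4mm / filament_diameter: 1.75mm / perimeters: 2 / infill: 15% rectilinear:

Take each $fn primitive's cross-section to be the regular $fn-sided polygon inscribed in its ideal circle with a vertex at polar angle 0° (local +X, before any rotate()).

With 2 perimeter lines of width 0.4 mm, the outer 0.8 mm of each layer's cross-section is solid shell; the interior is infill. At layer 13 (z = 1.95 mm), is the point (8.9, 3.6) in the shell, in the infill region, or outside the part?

At z = 1.95 mm: the cube is present — its section is the full 10×9.5 rectangle; the cube at (7, 0) is not intersected at this z (z outside [11, 17]); the cylinder at (8.5, 6.5) is not intersected at this z (z outside [8, 26]); the cube at (7, 1) is absent (z outside [10, 20.5]); Merging all regions: only the 10×9.5 cube is present, so the union is just that shape — 1 connected region; the cube at (7, 6.5) is not intersected at this z (z outside [7.5, 17]); Subtracting the remaining from the first: none of the subtracted shapes is present at this height, so that combined region is unchanged — 1 connected region. Overall, the cross-section is a single solid region. The nearest boundary edge runs (10.00, 0.00)→(10.00, 9.50); distance from the point to it = 1.10 mm. The point is inside the cross-section and 1.10 mm from the nearest boundary — more than the 0.8 mm shell width (2 × 0.4), so it's in the infill interior.

infill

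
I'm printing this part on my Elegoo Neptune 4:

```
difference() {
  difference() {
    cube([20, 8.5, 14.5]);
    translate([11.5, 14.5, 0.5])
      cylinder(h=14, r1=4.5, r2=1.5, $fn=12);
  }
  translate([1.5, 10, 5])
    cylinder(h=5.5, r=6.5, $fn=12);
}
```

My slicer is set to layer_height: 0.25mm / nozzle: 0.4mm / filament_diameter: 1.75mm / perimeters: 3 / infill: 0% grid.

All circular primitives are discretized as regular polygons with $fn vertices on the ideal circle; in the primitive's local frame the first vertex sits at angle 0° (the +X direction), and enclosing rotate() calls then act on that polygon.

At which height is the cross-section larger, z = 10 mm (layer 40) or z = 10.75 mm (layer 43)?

layer 43 (z = 10.75 mm)

Layer 40 (z = 10): the cube (footprint 20×8.5) is included at this height (area 170.00 mm²); the cone at (11.5, 14.5): at t=0.679 of its height the radius interpolates to r₁+(r₂−r₁)t = 2.464, giving a regular 12-gon of that circumradius (area = (12/2)·2.464²·sin(360°/12) = 18.22 mm²); After the difference (first − rest): starting from the 20×8.5 cube (170.00 mm²), the cone at (11.5, 14.5) misses the remaining region (no effect) — area = 170.00 mm²; the r=6.5 cylinder at (1.5, 10) gives a regular 12-gon of circumradius 6.5 (constant along its height) (area = (12/2)·6.500²·sin(360°/12) = 126.75 mm²); After the difference (first − rest): starting from that combined region (170.00 mm²), the r=6.5 cylinder at (1.5, 10) partially overlaps it — only the 29.44 mm² overlap (of its 126.75 mm²) is removed, clipping the outline — area = 140.56 mm². So its area = 140.56 mm². Layer 43 (z = 10.75): the cube (footprint 20×8.5) is included at this height (area 170.00 mm²); the cone at (11.5, 14.5) contributes a regular 12-gon of circumradius 2.304 (interpolated between r1=4.5 and r2=1.5 at t=0.732) (area = (12/2)·2.304²·sin(360°/12) = 15.92 mm²); After the difference (first − rest): starting from the 20×8.5 cube (170.00 mm²), the cone at (11.5, 14.5) misses the remaining region (no effect) — area = 170.00 mm²; the cylinder at (1.5, 10) is not intersected at this z (z outside [5, 10.5]); Taking the first minus the rest: none of the subtracted shapes is present at this height, so the result so far is unchanged — area = 170.00 mm². So its area = 170.00 mm². Layer 43 is larger (170.00 vs 140.56 mm²).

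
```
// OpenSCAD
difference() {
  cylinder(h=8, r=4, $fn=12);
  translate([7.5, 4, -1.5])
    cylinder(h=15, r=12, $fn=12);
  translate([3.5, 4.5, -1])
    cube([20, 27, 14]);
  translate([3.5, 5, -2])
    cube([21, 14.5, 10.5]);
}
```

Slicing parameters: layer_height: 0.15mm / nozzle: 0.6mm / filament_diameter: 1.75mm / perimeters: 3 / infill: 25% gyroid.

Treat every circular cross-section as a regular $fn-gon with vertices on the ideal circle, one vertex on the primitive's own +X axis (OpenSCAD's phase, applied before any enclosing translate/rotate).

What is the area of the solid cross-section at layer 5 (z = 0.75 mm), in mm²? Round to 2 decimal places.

2.35 mm²

At z = 0.75 mm: the r=4 cylinder contributes a regular 12-gon of circumradius 4 (area = (12/2)·4.000²·sin(360°/12) = 48.00 mm²); the cylinder at (7.5, 4): section is a regular 12-gon, circumradius r=12 (area = (12/2)·12.000²·sin(360°/12) = 432.00 mm²); the cube at (3.5, 4.5) is present — its section is the full 20×27 rectangle (area 540.00 mm²); the cube at (3.5, 5) (footprint 21×14.5) is included at this height (area 304.50 mm²); Taking the first minus the rest: starting from the r=4 cylinder (48.00 mm²), the r=12 cylinder at (7.5, 4) partially overlaps it — only the 45.65 mm² overlap (of its 432.00 mm²) is removed, clipping the outline; the 20×27 cube at (3.5, 4.5) misses the remaining region (no effect); the 21×14.5 cube at (3.5, 5) misses the remaining region (no effect) — area = 2.35 mm². Overall, the cross-section is a single solid region. Net area = 2.35 mm².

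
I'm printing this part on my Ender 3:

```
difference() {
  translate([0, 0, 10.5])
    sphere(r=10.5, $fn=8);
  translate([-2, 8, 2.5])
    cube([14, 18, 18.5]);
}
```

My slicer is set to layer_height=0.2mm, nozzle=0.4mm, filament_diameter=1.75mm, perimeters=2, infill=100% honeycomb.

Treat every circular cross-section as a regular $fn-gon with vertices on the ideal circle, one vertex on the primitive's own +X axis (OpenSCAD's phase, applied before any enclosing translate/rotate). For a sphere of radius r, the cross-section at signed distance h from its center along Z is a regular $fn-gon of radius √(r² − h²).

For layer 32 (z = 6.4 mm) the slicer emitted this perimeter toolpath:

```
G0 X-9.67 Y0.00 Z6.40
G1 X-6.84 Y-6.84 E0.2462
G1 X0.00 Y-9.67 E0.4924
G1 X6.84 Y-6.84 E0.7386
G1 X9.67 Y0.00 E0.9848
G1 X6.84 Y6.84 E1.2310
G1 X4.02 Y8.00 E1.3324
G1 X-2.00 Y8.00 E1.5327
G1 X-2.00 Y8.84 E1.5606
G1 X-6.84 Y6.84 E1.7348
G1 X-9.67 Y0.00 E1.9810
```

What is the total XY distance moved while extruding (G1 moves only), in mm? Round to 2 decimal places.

Sum the Euclidean lengths of each G1 segment: total = 59.56 mm.

59.56 mm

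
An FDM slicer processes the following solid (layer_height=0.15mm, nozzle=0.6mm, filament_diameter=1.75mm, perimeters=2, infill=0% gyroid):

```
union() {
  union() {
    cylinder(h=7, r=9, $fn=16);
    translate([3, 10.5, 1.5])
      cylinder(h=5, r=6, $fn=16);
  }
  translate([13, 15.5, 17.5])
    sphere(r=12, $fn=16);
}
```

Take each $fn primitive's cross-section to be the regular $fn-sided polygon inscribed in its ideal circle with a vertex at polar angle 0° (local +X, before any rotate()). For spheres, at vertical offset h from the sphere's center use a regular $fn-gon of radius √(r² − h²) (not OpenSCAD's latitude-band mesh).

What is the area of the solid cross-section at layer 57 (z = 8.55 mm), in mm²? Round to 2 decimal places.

At z = 8.55 mm: the cylinder is absent (z outside [0, 7]); the cylinder at (3, 10.5) does not reach this height (z outside [1.5, 6.5]); Merging all regions: nothing is present at this height; the r=12 sphere at (13, 15.5) slices to a regular 16-gon of circumradius 7.994 (√(r²−h²) with h=8.95 from center) (area = (16/2)·7.994²·sin(360°/16) = 195.62 mm²); Combining (union): only the r=12 sphere at (13, 15.5) is present, so the union is just that shape — area = 195.62 mm². Overall, the cross-section is a single solid region. Net area = 195.62 mm².

195.62 mm²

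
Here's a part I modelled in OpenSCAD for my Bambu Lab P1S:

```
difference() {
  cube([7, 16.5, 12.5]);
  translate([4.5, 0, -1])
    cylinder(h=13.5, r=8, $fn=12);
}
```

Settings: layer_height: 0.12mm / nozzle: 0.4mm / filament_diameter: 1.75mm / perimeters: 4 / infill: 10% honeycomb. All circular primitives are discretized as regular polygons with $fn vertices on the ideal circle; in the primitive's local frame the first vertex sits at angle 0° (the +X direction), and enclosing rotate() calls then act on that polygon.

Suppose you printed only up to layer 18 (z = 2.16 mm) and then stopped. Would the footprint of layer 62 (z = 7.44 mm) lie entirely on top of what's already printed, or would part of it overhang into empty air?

entirely on top

Compare the two slices. At z = 2.16: the cube is present — its section is the full 7×16.5 rectangle (area 115.50 mm²); the r=8 cylinder at (4.5, 0) gives a regular 12-gon of circumradius 8 (constant along its height) (area = (12/2)·8.000²·sin(360°/12) = 192.00 mm²); Taking the first minus the rest: starting from the 7×16.5 cube (115.50 mm²), the r=8 cylinder at (4.5, 0) partially overlaps it — only the 52.36 mm² overlap (of its 192.00 mm²) is removed, clipping the outline — area = 63.14 mm². At z = 7.44: the 7×16.5 cube contributes its full rectangle (area 115.50 mm²); the r=8 cylinder at (4.5, 0) contributes a regular 12-gon of circumradius 8 (area = (12/2)·8.000²·sin(360°/12) = 192.00 mm²); Subtracting the remaining from the first: starting from the 7×16.5 cube (115.50 mm²), the r=8 cylinder at (4.5, 0) partially overlaps it — only the 52.36 mm² overlap (of its 192.00 mm²) is removed, clipping the outline — area = 63.14 mm². Checking containment: the cross-section at z = 7.44 is a subset of the cross-section at z = 2.16.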